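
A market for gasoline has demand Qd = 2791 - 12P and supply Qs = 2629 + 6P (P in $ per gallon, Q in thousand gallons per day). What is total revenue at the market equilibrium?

Total revenue = 24147

Equating demand and supply, 2791 - 12P = 2629 + 6P gives 18P = 162, so P* = 9.
Plugging P* into demand: Q* = 2791 - 12(9) = 2683.
Total revenue = P* × Q* = 9 × 2683 = 24147.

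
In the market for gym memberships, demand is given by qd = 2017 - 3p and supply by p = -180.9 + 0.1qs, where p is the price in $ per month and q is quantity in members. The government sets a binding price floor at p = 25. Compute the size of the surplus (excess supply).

Surplus = 117

In direct form, qs = 1809 + 10p.
With p fixed at 25, quantity demanded is 1942 and quantity supplied is 2059.
Surplus = qs - qd = 2059 - 1942 = 117.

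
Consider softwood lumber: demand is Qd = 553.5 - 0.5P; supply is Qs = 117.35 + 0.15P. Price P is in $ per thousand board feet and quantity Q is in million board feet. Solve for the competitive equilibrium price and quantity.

The market clears where 553.5 - 0.5P = 117.35 + 0.15P. Rearranging, 0.65P = 436.15, hence P* = 671.
Plugging P* into demand: Q* = 553.5 - 0.5(671) = 218.

P* = 671, Q* = 218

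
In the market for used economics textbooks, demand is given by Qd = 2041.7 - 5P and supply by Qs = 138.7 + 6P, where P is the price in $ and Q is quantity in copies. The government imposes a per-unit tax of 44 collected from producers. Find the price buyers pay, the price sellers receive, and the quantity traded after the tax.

With a tax of 44 on producers, they supply based on the net price P_s = P_b - 44, so Qs = -125.3 + 6P_b.
Set Qd = Qs: 2041.7 - 5P_b = -125.3 + 6P_b, so 2167 = 11P_b and P_b = 197.
So P_s = 153 and the quantity traded is Q = 2041.7 - 5(197) = 1056.7.

P_b = 197, P_s = 153, Q = 1056.7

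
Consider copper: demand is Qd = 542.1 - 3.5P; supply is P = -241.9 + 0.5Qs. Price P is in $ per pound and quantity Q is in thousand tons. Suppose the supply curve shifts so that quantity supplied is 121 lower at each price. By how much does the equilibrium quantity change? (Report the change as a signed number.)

In direct form, Qs = 483.8 + 2P.
The market clears where 542.1 - 3.5P = 483.8 + 2P. Rearranging, 5.5P = 58.3, hence P* = 10.6.
Substitute back: Q* = 542.1 - 3.5(10.6) = 505.
After the shift, supply is Qs = 362.8 + 2P.
New equilibrium: 179.3 = 5.5P, so P = 32.6 and Q = 428.
ΔQ = 428 - 505 = -77.

ΔQ = -77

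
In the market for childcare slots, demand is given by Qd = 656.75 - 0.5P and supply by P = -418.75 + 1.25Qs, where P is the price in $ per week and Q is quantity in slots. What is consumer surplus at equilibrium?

Consumer surplus = 284089

In direct form, Qs = 335 + 0.8P.
Equating demand and supply, 656.75 - 0.5P = 335 + 0.8P gives 1.3P = 321.75, so P* = 247.5.
From the demand curve, Q* = 656.75 - 0.5(247.5) = 533.
Demand choke price (Qd = 0): P = 656.75/0.5 = 1313.5. Consumer surplus = ½ × (1313.5 - 247.5) × 533 = 284089.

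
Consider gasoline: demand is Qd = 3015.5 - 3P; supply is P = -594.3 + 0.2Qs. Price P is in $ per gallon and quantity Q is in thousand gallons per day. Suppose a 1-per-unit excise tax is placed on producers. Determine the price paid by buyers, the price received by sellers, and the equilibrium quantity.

P_b = 6.125, P_s = 5.125, Q = 2997.125

Inverting to quantity form: Qs = 2971.5 + 5P.
The tax drives a wedge P_b - P_s = 1. Substituting P_s = P_b - 1 into supply: Qs = 2966.5 + 5P_b.
Market clearing requires 3015.5 - 3P_b = 2966.5 + 5P_b; hence 49 = 8P_b and P_b = 6.125.
Then P_s = 6.125 - 1 = 5.125 and Q = 3015.5 - 3(6.125) = 2997.125.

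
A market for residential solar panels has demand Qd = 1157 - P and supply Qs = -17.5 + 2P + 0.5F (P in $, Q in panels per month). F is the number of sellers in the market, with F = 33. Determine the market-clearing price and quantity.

With F = 33, supply is Qs = -1 + 2P.
At equilibrium Qd = Qs, so 1157 - P = -1 + 2P; collecting terms, 1158 = 3P and P* = 386.
From the demand curve, Q* = 1157 - 386 = 771.

P* = 386, Q* = 771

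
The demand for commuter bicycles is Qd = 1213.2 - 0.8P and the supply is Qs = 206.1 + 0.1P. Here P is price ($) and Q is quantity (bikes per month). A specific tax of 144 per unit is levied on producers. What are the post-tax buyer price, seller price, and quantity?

With a tax of 144 on producers, they supply based on the net price P_s = P_b - 144, so Qs = 191.7 + 0.1P_b.
Set Qd = Qs: 1213.2 - 0.8P_b = 191.7 + 0.1P_b, so 1021.5 = 0.9P_b and P_b = 1135.
Then P_s = 1135 - 144 = 991 and Q = 1213.2 - 0.8(1135) = 305.2.

P_b = 1135, P_s = 991, Q = 305.2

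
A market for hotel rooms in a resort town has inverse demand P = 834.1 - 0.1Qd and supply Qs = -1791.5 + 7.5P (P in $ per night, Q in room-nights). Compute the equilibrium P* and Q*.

P* = 579, Q* = 2551

Solving each curve for Q: Qd = 8341 - 10P.
Equating demand and supply, 8341 - 10P = -1791.5 + 7.5P gives 17.5P = 10132.5, so P* = 579.
Substitute back: Q* = 8341 - 10(579) = 2551.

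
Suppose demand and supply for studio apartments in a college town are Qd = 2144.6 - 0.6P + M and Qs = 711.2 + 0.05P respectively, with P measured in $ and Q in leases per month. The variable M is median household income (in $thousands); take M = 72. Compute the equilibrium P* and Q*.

With M = 72, demand is Qd = 2216.6 - 0.6P.
The market clears where 2216.6 - 0.6P = 711.2 + 0.05P. Rearranging, 0.65P = 1505.4, hence P* = 2316.
From the demand curve, Q* = 2216.6 - 0.6(2316) = 827.

P* = 2316, Q* = 827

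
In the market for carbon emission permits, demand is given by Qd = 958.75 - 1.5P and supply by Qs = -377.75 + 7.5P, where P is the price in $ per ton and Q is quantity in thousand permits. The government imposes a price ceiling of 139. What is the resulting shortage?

Evaluating both curves at the ceiling price 139 gives Qd = 750.25, Qs = 664.75.
Shortage = Qd - Qs = 750.25 - 664.75 = 85.5.

Shortage = 85.5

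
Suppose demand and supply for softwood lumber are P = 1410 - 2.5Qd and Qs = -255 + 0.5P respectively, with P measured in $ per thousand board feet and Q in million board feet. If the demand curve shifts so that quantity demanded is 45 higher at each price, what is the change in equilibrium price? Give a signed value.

ΔP = 50

Inverting to quantity form: Qd = 564 - 0.4P.
The market clears where 564 - 0.4P = -255 + 0.5P. Rearranging, 0.9P = 819, hence P* = 910.
Then Q* = 564 - 0.4(910) = 200.
After the shift, demand is Qd = 609 - 0.4P.
The new intersection has 864 = 0.9P, i.e. P = 960, Q = 225.
ΔP = 960 - 910 = 50.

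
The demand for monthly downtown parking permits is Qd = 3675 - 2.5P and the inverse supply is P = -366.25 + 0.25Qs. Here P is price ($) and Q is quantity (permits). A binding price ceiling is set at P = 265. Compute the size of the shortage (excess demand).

Shortage = 487.5

Solving each curve for Q: Qs = 1465 + 4P.
With P fixed at 265, quantity demanded is 3012.5 and quantity supplied is 2525.
Shortage = Qd - Qs = 3012.5 - 2525 = 487.5.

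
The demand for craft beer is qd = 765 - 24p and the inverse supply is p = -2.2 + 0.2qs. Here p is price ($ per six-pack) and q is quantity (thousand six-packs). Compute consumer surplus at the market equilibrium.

Consumer surplus = 414.1875

In direct form, qs = 11 + 5p.
Equating demand and supply, 765 - 24p = 11 + 5p gives 29p = 754, so p* = 26.
Substitute back: q* = 765 - 24(26) = 141.
Demand choke price (qd = 0): p = 765/24 = 31.875. Consumer surplus = ½ × (31.875 - 26) × 141 = 414.1875.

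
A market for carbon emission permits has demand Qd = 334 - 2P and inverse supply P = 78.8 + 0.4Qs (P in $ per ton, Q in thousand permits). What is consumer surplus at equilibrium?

Rewriting in direct form: Qs = -197 + 2.5P.
The market clears where 334 - 2P = -197 + 2.5P. Rearranging, 4.5P = 531, hence P* = 118.
From the demand curve, Q* = 334 - 2(118) = 98.
Demand choke price (Qd = 0): P = 334/2 = 167. Consumer surplus = ½ × (167 - 118) × 98 = 2401.

Consumer surplus = 2401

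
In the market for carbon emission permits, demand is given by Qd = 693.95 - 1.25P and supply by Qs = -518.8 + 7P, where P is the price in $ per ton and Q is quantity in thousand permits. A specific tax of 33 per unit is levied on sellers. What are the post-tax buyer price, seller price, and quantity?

P_b = 175, P_s = 142, Q = 475.2

With a tax of 33 on sellers, they supply based on the net price P_s = P_b - 33, so Qs = -749.8 + 7P_b.
Set Qd = Qs: 693.95 - 1.25P_b = -749.8 + 7P_b, so 1443.75 = 8.25P_b and P_b = 175.
So P_s = 142 and the quantity traded is Q = 693.95 - 1.25(175) = 475.2.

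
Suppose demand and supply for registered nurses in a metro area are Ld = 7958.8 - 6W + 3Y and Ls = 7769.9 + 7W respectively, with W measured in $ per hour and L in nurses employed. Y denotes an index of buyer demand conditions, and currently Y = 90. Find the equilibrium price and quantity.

With Y = 90, demand is Ld = 8228.8 - 6W.
The market clears where 8228.8 - 6W = 7769.9 + 7W. Rearranging, 13W = 458.9, hence W* = 35.3.
From the demand curve, L* = 8228.8 - 6(35.3) = 8017.

W* = 35.3, L* = 8017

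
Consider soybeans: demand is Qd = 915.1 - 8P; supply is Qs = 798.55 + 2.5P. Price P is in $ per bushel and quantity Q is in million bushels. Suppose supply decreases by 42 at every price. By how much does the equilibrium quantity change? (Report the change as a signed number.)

ΔQ = -32

Set Qd = Qs: 915.1 - 8P = 798.55 + 2.5P, so 116.55 = 10.5P and P* = 11.1.
Then Q* = 915.1 - 8(11.1) = 826.3.
After the shift, supply is Qs = 756.55 + 2.5P.
New equilibrium: 158.55 = 10.5P, so P = 15.1 and Q = 794.3.
ΔQ = 794.3 - 826.3 = -32.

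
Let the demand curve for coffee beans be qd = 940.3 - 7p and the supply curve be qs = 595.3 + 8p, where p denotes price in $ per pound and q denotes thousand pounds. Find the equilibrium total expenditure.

Total expenditure = 17923.9

Equating demand and supply, 940.3 - 7p = 595.3 + 8p gives 15p = 345, so p* = 23.
Plugging p* into demand: q* = 940.3 - 7(23) = 779.3.
Total expenditure = p* × q* = 23 × 779.3 = 17923.9.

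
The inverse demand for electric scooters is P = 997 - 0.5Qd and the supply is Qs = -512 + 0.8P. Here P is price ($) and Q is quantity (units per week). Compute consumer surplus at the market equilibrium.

Consumer surplus = 10404

In direct form, Qd = 1994 - 2P.
Set Qd = Qs: 1994 - 2P = -512 + 0.8P, so 2506 = 2.8P and P* = 895.
Substitute back: Q* = 1994 - 2(895) = 204.
Demand choke price (Qd = 0): P = 1994/2 = 997. Consumer surplus = ½ × (997 - 895) × 204 = 10404.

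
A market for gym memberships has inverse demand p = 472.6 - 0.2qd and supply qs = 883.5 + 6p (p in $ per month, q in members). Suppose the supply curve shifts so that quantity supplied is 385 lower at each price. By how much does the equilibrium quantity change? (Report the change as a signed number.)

Δq = -175

Solving each curve for q: qd = 2363 - 5p.
Equating demand and supply, 2363 - 5p = 883.5 + 6p gives 11p = 1479.5, so p* = 134.5.
Then q* = 2363 - 5(134.5) = 1690.5.
After the shift, supply is qs = 498.5 + 6p.
Re-solving, 11p = 1864.5 gives p = 169.5 and q = 1515.5.
Δq = 1515.5 - 1690.5 = -175.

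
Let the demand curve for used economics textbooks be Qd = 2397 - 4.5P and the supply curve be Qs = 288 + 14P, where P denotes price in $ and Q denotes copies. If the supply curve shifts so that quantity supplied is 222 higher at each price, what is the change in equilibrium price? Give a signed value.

The market clears where 2397 - 4.5P = 288 + 14P. Rearranging, 18.5P = 2109, hence P* = 114.
Then Q* = 2397 - 4.5(114) = 1884.
After the shift, supply is Qs = 510 + 14P.
The new intersection has 1887 = 18.5P, i.e. P = 102, Q = 1938.
ΔP = 102 - 114 = -12.

ΔP = -12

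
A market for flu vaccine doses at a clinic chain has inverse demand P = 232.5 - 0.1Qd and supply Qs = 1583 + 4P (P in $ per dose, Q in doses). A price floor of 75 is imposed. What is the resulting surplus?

Surplus = 308

Solving each curve for Q: Qd = 2325 - 10P.
At P = 75: Qd = 1575 and Qs = 1883.
Surplus = Qs - Qd = 1883 - 1575 = 308.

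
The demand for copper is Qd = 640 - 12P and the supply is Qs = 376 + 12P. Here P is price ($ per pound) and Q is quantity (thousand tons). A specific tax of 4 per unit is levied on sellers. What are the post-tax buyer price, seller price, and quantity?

P_b = 13, P_s = 9, Q = 484

Sellers keep P_s = P_b - 4 per unit, so supply in terms of the buyer price is Qs = 328 + 12P_b.
Set Qd = Qs: 640 - 12P_b = 328 + 12P_b, so 312 = 24P_b and P_b = 13.
Then P_s = 13 - 4 = 9 and Q = 640 - 12(13) = 484.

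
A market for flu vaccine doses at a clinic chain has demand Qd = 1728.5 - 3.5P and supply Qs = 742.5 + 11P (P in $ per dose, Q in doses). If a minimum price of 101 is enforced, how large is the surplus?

Surplus = 478.5

With P fixed at 101, quantity demanded is 1375 and quantity supplied is 1853.5.
Surplus = Qs - Qd = 1853.5 - 1375 = 478.5.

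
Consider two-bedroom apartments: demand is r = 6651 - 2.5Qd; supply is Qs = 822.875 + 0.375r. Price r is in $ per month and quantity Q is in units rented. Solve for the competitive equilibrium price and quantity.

Inverting to quantity form: Qd = 2660.4 - 0.4r.
Set Qd = Qs: 2660.4 - 0.4r = 822.875 + 0.375r, so 1837.525 = 0.775r and r* = 2371.
Then Q* = 2660.4 - 0.4(2371) = 1712.

r* = 2371, Q* = 1712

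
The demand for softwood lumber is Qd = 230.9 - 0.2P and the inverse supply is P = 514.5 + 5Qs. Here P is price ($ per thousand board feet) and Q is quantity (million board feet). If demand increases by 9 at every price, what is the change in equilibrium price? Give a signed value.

Rewriting in direct form: Qs = -102.9 + 0.2P.
The market clears where 230.9 - 0.2P = -102.9 + 0.2P. Rearranging, 0.4P = 333.8, hence P* = 834.5.
Then Q* = 230.9 - 0.2(834.5) = 64.
After the shift, demand is Qd = 239.9 - 0.2P.
New equilibrium: 342.8 = 0.4P, so P = 857 and Q = 68.5.
ΔP = 857 - 834.5 = 22.5.

ΔP = 22.5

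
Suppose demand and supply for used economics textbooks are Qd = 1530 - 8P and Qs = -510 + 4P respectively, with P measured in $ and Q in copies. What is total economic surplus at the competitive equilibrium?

Total surplus = 5418.75

Set Qd = Qs: 1530 - 8P = -510 + 4P, so 2040 = 12P and P* = 170.
Plugging P* into demand: Q* = 1530 - 8(170) = 170.
Demand choke price = 191.25; supply choke price = 127.5. CS = ½(191.25 - 170)(170) = 1806.25; PS = ½(170 - 127.5)(170) = 3612.5. Total surplus = 5418.75.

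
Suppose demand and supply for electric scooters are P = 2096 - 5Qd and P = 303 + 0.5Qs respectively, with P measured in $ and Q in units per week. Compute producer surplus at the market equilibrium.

Producer surplus = 26569

In direct form, Qd = 419.2 - 0.2P and Qs = -606 + 2P.
The market clears where 419.2 - 0.2P = -606 + 2P. Rearranging, 2.2P = 1025.2, hence P* = 466.
Plugging P* into demand: Q* = 419.2 - 0.2(466) = 326.
Supply choke price (Qs = 0): P = 303. Producer surplus = ½ × (466 - 303) × 326 = 26569.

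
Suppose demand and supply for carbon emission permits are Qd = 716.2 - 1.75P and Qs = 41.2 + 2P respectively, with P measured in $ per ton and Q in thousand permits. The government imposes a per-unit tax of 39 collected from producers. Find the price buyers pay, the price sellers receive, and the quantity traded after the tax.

P_b = 200.8, P_s = 161.8, Q = 364.8

With a tax of 39 on producers, they supply based on the net price P_s = P_b - 39, so Qs = -36.8 + 2P_b.
Set Qd = Qs: 716.2 - 1.75P_b = -36.8 + 2P_b, so 753 = 3.75P_b and P_b = 200.8.
Then P_s = 200.8 - 39 = 161.8 and Q = 716.2 - 1.75(200.8) = 364.8.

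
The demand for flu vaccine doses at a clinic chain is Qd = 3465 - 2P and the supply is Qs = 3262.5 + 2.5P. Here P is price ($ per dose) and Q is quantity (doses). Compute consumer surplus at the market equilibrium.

Consumer surplus = 2847656.25

The market clears where 3465 - 2P = 3262.5 + 2.5P. Rearranging, 4.5P = 202.5, hence P* = 45.
Then Q* = 3465 - 2(45) = 3375.
Demand choke price (Qd = 0): P = 3465/2 = 1732.5. Consumer surplus = ½ × (1732.5 - 45) × 3375 = 2847656.25.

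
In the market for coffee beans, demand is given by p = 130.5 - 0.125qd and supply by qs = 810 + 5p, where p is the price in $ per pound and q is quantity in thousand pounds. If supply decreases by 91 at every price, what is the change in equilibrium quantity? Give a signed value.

Inverting to quantity form: qd = 1044 - 8p.
At equilibrium qd = qs, so 1044 - 8p = 810 + 5p; collecting terms, 234 = 13p and p* = 18.
Plugging p* into demand: q* = 1044 - 8(18) = 900.
After the shift, supply is qs = 719 + 5p.
Re-solving, 13p = 325 gives p = 25 and q = 844.
Δq = 844 - 900 = -56.

Δq = -56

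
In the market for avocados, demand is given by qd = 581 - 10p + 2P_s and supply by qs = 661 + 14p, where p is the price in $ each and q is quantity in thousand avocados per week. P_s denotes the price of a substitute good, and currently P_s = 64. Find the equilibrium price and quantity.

p* = 2, q* = 689

With P_s = 64, demand is qd = 709 - 10p.
Set qd = qs: 709 - 10p = 661 + 14p, so 48 = 24p and p* = 2.
Substitute back: q* = 709 - 10(2) = 689.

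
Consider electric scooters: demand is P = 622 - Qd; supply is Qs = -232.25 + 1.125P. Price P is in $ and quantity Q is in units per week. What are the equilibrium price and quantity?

P* = 402, Q* = 220

Solving each curve for Q: Qd = 622 - P.
The market clears where 622 - P = -232.25 + 1.125P. Rearranging, 2.125P = 854.25, hence P* = 402.
Then Q* = 622 - 402 = 220.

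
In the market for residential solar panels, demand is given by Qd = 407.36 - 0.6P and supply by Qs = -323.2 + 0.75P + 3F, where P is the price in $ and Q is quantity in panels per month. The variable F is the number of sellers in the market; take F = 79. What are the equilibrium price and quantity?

P* = 365.6, Q* = 188

With F = 79, supply is Qs = -86.2 + 0.75P.
The market clears where 407.36 - 0.6P = -86.2 + 0.75P. Rearranging, 1.35P = 493.56, hence P* = 365.6.
Substitute back: Q* = 407.36 - 0.6(365.6) = 188.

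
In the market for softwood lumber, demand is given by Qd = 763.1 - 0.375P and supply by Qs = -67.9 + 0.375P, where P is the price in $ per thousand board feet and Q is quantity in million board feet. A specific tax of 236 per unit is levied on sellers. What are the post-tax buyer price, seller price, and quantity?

The tax drives a wedge P_b - P_s = 236. Substituting P_s = P_b - 236 into supply: Qs = -156.4 + 0.375P_b.
Set Qd = Qs: 763.1 - 0.375P_b = -156.4 + 0.375P_b, so 919.5 = 0.75P_b and P_b = 1226.
Then P_s = 1226 - 236 = 990 and Q = 763.1 - 0.375(1226) = 303.35.

P_b = 1226, P_s = 990, Q = 303.35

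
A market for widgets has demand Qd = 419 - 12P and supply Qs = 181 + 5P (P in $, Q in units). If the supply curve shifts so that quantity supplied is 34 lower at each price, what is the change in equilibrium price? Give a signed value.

ΔP = 2

The market clears where 419 - 12P = 181 + 5P. Rearranging, 17P = 238, hence P* = 14.
Then Q* = 419 - 12(14) = 251.
After the shift, supply is Qs = 147 + 5P.
Re-solving, 17P = 272 gives P = 16 and Q = 227.
ΔP = 16 - 14 = 2.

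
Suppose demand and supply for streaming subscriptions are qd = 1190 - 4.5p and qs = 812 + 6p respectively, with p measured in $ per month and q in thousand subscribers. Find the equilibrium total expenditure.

Total expenditure = 37008

Set qd = qs: 1190 - 4.5p = 812 + 6p, so 378 = 10.5p and p* = 36.
Substitute back: q* = 1190 - 4.5(36) = 1028.
Total expenditure = p* × q* = 36 × 1028 = 37008.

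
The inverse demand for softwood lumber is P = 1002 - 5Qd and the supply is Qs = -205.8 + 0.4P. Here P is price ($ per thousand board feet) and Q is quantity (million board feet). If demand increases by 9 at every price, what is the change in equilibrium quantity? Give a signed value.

ΔQ = 6

Solving each curve for Q: Qd = 200.4 - 0.2P.
Set Qd = Qs: 200.4 - 0.2P = -205.8 + 0.4P, so 406.2 = 0.6P and P* = 677.
Plugging P* into demand: Q* = 200.4 - 0.2(677) = 65.
After the shift, demand is Qd = 209.4 - 0.2P.
New equilibrium: 415.2 = 0.6P, so P = 692 and Q = 71.
ΔQ = 71 - 65 = 6.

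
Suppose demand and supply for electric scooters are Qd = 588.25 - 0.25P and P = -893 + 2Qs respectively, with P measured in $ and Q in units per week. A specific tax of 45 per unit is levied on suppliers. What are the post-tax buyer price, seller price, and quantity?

Rewriting in direct form: Qs = 446.5 + 0.5P.
The tax drives a wedge P_b - P_s = 45. Substituting P_s = P_b - 45 into supply: Qs = 424 + 0.5P_b.
Market clearing requires 588.25 - 0.25P_b = 424 + 0.5P_b; hence 164.25 = 0.75P_b and P_b = 219.
So P_s = 174 and the quantity traded is Q = 588.25 - 0.25(219) = 533.5.

P_b = 219, P_s = 174, Q = 533.5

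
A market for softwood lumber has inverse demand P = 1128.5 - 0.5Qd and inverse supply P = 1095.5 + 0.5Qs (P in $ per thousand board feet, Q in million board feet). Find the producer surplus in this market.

Inverting to quantity form: Qd = 2257 - 2P and Qs = -2191 + 2P.
Equating demand and supply, 2257 - 2P = -2191 + 2P gives 4P = 4448, so P* = 1112.
Substitute back: Q* = 2257 - 2(1112) = 33.
Supply choke price (Qs = 0): P = 1095.5. Producer surplus = ½ × (1112 - 1095.5) × 33 = 272.25.

Producer surplus = 272.25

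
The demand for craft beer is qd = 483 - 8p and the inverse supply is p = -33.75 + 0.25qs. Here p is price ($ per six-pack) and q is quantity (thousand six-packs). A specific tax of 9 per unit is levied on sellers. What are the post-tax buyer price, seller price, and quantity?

p_b = 32, p_s = 23, q = 227

Inverting to quantity form: qs = 135 + 4p.
The tax drives a wedge p_b - p_s = 9. Substituting p_s = p_b - 9 into supply: qs = 99 + 4p_b.
Equate demand and the shifted supply: 483 - 8p_b = 99 + 4p_b, giving 12p_b = 384, so p_b = 32.
So p_s = 23 and the quantity traded is q = 483 - 8(32) = 227.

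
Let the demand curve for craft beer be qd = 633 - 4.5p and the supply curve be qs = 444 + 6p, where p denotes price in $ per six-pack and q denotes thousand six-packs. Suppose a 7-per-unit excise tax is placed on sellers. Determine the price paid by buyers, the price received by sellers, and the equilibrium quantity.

p_b = 22, p_s = 15, q = 534

Sellers keep p_s = p_b - 7 per unit, so supply in terms of the buyer price is qs = 402 + 6p_b.
Market clearing requires 633 - 4.5p_b = 402 + 6p_b; hence 231 = 10.5p_b and p_b = 22.
So p_s = 15 and the quantity traded is q = 633 - 4.5(22) = 534.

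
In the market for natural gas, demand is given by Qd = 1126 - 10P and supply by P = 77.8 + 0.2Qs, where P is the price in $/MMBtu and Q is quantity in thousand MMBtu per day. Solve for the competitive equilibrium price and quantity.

Inverting to quantity form: Qs = -389 + 5P.
At equilibrium Qd = Qs, so 1126 - 10P = -389 + 5P; collecting terms, 1515 = 15P and P* = 101.
From the demand curve, Q* = 1126 - 10(101) = 116.

P* = 101, Q* = 116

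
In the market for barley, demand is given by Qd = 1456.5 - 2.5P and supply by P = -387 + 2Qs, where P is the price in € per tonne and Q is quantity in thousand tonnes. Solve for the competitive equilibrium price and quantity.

Inverting to quantity form: Qs = 193.5 + 0.5P.
At equilibrium Qd = Qs, so 1456.5 - 2.5P = 193.5 + 0.5P; collecting terms, 1263 = 3P and P* = 421.
Then Q* = 1456.5 - 2.5(421) = 404.

P* = 421, Q* = 404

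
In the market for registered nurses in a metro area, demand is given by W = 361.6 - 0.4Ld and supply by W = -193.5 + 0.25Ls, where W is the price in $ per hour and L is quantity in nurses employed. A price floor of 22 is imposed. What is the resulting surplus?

Solving each curve for L: Ld = 904 - 2.5W and Ls = 774 + 4W.
Evaluating both curves at the floor price 22 gives Ld = 849, Ls = 862.
Surplus = Ls - Ld = 862 - 849 = 13.

Surplus = 13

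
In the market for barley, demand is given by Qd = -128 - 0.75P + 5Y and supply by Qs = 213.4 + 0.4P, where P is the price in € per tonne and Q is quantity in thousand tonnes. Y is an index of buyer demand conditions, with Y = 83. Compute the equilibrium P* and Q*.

P* = 64, Q* = 239

With Y = 83, demand is Qd = 287 - 0.75P.
Equating demand and supply, 287 - 0.75P = 213.4 + 0.4P gives 1.15P = 73.6, so P* = 64.
Plugging P* into demand: Q* = 287 - 0.75(64) = 239.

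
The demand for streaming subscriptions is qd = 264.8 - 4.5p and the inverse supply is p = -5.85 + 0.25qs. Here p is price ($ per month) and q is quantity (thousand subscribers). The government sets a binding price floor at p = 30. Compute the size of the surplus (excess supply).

Surplus = 13.6

Inverting to quantity form: qs = 23.4 + 4p.
At p = 30: qd = 129.8 and qs = 143.4.
Surplus = qs - qd = 143.4 - 129.8 = 13.6.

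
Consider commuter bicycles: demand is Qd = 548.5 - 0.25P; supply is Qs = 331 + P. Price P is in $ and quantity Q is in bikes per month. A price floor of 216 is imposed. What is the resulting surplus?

Surplus = 52.5

At P = 216: Qd = 494.5 and Qs = 547.
Surplus = Qs - Qd = 547 - 494.5 = 52.5.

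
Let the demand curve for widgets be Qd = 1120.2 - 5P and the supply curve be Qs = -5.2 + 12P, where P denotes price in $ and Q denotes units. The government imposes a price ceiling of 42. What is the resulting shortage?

Shortage = 411.4

Evaluating both curves at the ceiling price 42 gives Qd = 910.2, Qs = 498.8.
Shortage = Qd - Qs = 910.2 - 498.8 = 411.4.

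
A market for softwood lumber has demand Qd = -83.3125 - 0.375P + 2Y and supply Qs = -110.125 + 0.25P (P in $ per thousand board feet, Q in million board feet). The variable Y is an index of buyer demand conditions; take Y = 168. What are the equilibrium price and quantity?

With Y = 168, demand is Qd = 252.6875 - 0.375P.
Equating demand and supply, 252.6875 - 0.375P = -110.125 + 0.25P gives 0.625P = 362.8125, so P* = 580.5.
Substitute back: Q* = 252.6875 - 0.375(580.5) = 35.

P* = 580.5, Q* = 35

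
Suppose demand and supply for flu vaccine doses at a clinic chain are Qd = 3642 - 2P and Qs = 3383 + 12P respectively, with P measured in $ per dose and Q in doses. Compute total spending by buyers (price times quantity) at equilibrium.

Set Qd = Qs: 3642 - 2P = 3383 + 12P, so 259 = 14P and P* = 18.5.
Plugging P* into demand: Q* = 3642 - 2(18.5) = 3605.
Total spending by buyers = P* × Q* = 18.5 × 3605 = 66692.5.

Total spending by buyers = 66692.5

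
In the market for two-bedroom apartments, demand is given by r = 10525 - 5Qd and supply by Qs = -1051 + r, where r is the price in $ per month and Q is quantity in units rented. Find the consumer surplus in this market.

In direct form, Qd = 2105 - 0.2r.
Equating demand and supply, 2105 - 0.2r = -1051 + r gives 1.2r = 3156, so r* = 2630.
From the demand curve, Q* = 2105 - 0.2(2630) = 1579.
Demand choke price (Qd = 0): r = 2105/0.2 = 10525. Consumer surplus = ½ × (10525 - 2630) × 1579 = 6233102.5.

Consumer surplus = 6233102.5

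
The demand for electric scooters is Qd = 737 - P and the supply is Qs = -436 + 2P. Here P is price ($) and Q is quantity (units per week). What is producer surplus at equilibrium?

Producer surplus = 29929

At equilibrium Qd = Qs, so 737 - P = -436 + 2P; collecting terms, 1173 = 3P and P* = 391.
Then Q* = 737 - 391 = 346.
Supply choke price (Qs = 0): P = 218. Producer surplus = ½ × (391 - 218) × 346 = 29929.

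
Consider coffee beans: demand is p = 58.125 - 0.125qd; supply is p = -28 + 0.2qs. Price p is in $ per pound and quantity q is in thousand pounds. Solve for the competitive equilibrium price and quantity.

In direct form, qd = 465 - 8p and qs = 140 + 5p.
The market clears where 465 - 8p = 140 + 5p. Rearranging, 13p = 325, hence p* = 25.
Substitute back: q* = 465 - 8(25) = 265.

p* = 25, q* = 265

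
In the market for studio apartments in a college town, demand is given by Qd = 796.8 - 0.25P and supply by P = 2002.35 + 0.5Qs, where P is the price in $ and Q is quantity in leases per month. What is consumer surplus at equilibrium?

In direct form, Qs = -4004.7 + 2P.
Equating demand and supply, 796.8 - 0.25P = -4004.7 + 2P gives 2.25P = 4801.5, so P* = 2134.
Plugging P* into demand: Q* = 796.8 - 0.25(2134) = 263.3.
Demand choke price (Qd = 0): P = 796.8/0.25 = 3187.2. Consumer surplus = ½ × (3187.2 - 2134) × 263.3 = 138653.78.

Consumer surplus = 138653.78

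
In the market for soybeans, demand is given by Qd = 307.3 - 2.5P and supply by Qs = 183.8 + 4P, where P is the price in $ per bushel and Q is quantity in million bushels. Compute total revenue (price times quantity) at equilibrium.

Total revenue = 4936.2

The market clears where 307.3 - 2.5P = 183.8 + 4P. Rearranging, 6.5P = 123.5, hence P* = 19.
From the demand curve, Q* = 307.3 - 2.5(19) = 259.8.
Total revenue = P* × Q* = 19 × 259.8 = 4936.2.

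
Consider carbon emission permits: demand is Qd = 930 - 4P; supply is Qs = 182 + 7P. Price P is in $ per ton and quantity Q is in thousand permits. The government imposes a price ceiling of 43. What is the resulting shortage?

At P = 43: Qd = 758 and Qs = 483.
Shortage = Qd - Qs = 758 - 483 = 275.

Shortage = 275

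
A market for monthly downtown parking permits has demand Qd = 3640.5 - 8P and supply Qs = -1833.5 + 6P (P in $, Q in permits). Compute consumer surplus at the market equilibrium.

The market clears where 3640.5 - 8P = -1833.5 + 6P. Rearranging, 14P = 5474, hence P* = 391.
Then Q* = 3640.5 - 8(391) = 512.5.
Demand choke price (Qd = 0): P = 3640.5/8 = 455.0625. Consumer surplus = ½ × (455.0625 - 391) × 512.5 = 16416.015625.

Consumer surplus = 16416.015625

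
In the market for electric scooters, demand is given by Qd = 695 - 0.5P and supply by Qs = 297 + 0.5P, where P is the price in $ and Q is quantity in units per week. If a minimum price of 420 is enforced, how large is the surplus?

Surplus = 22

Evaluating both curves at the floor price 420 gives Qd = 485, Qs = 507.
Surplus = Qs - Qd = 507 - 485 = 22.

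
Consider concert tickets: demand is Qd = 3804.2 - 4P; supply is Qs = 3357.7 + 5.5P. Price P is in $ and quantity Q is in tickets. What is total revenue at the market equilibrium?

Equating demand and supply, 3804.2 - 4P = 3357.7 + 5.5P gives 9.5P = 446.5, so P* = 47.
From the demand curve, Q* = 3804.2 - 4(47) = 3616.2.
Total revenue = P* × Q* = 47 × 3616.2 = 169961.4.

Total revenue = 169961.4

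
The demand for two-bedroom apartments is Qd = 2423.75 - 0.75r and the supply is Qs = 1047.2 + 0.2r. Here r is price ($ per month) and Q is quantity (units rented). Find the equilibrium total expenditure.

Total expenditure = 1937313

Equating demand and supply, 2423.75 - 0.75r = 1047.2 + 0.2r gives 0.95r = 1376.55, so r* = 1449.
From the demand curve, Q* = 2423.75 - 0.75(1449) = 1337.
Total expenditure = r* × Q* = 1449 × 1337 = 1937313.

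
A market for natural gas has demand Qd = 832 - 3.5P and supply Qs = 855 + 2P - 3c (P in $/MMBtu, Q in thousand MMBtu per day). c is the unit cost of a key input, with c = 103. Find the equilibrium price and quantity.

With c = 103, supply is Qs = 546 + 2P.
At equilibrium Qd = Qs, so 832 - 3.5P = 546 + 2P; collecting terms, 286 = 5.5P and P* = 52.
Then Q* = 832 - 3.5(52) = 650.

P* = 52, Q* = 650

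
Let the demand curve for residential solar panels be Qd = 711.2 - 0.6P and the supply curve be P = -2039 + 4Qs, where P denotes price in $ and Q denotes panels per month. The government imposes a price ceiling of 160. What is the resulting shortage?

In direct form, Qs = 509.75 + 0.25P.
With P fixed at 160, quantity demanded is 615.2 and quantity supplied is 549.75.
Shortage = Qd - Qs = 615.2 - 549.75 = 65.45.

Shortage = 65.45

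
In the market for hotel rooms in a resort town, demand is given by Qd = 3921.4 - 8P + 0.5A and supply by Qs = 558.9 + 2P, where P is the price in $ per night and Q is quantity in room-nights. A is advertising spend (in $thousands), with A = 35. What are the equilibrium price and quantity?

With A = 35, demand is Qd = 3938.9 - 8P.
The market clears where 3938.9 - 8P = 558.9 + 2P. Rearranging, 10P = 3380, hence P* = 338.
Plugging P* into demand: Q* = 3938.9 - 8(338) = 1234.9.

P* = 338, Q* = 1234.9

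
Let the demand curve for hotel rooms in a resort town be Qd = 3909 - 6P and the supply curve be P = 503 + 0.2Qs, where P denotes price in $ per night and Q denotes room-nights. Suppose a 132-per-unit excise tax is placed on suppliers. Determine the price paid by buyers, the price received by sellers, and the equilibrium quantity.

Rewriting in direct form: Qs = -2515 + 5P.
Suppliers keep P_s = P_b - 132 per unit, so supply in terms of the buyer price is Qs = -3175 + 5P_b.
Equate demand and the shifted supply: 3909 - 6P_b = -3175 + 5P_b, giving 11P_b = 7084, so P_b = 644.
Then P_s = 644 - 132 = 512 and Q = 3909 - 6(644) = 45.

P_b = 644, P_s = 512, Q = 45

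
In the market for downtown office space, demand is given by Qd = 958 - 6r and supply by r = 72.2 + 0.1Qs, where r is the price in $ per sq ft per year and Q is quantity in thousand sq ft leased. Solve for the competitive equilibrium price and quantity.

Rewriting in direct form: Qs = -722 + 10r.
Equating demand and supply, 958 - 6r = -722 + 10r gives 16r = 1680, so r* = 105.
Substitute back: Q* = 958 - 6(105) = 328.

r* = 105, Q* = 328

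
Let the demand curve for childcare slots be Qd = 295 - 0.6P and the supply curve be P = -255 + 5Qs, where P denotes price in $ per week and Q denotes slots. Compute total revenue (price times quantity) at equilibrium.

In direct form, Qs = 51 + 0.2P.
At equilibrium Qd = Qs, so 295 - 0.6P = 51 + 0.2P; collecting terms, 244 = 0.8P and P* = 305.
Substitute back: Q* = 295 - 0.6(305) = 112.
Total revenue = P* × Q* = 305 × 112 = 34160.

Total revenue = 34160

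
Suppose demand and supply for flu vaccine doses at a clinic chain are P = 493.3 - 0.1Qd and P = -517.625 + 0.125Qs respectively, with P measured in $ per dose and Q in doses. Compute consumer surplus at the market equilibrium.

In direct form, Qd = 4933 - 10P and Qs = 4141 + 8P.
Equating demand and supply, 4933 - 10P = 4141 + 8P gives 18P = 792, so P* = 44.
Plugging P* into demand: Q* = 4933 - 10(44) = 4493.
Demand choke price (Qd = 0): P = 4933/10 = 493.3. Consumer surplus = ½ × (493.3 - 44) × 4493 = 1009352.45.

Consumer surplus = 1009352.45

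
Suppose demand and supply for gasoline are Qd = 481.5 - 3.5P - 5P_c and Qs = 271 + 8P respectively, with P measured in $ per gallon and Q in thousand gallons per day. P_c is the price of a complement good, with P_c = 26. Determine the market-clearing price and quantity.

With P_c = 26, demand is Qd = 351.5 - 3.5P.
The market clears where 351.5 - 3.5P = 271 + 8P. Rearranging, 11.5P = 80.5, hence P* = 7.
Plugging P* into demand: Q* = 351.5 - 3.5(7) = 327.

P* = 7, Q* = 327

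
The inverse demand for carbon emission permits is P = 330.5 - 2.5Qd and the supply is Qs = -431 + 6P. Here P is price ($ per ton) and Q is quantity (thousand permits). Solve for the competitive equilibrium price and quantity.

Solving each curve for Q: Qd = 132.2 - 0.4P.
At equilibrium Qd = Qs, so 132.2 - 0.4P = -431 + 6P; collecting terms, 563.2 = 6.4P and P* = 88.
Then Q* = 132.2 - 0.4(88) = 97.

P* = 88, Q* = 97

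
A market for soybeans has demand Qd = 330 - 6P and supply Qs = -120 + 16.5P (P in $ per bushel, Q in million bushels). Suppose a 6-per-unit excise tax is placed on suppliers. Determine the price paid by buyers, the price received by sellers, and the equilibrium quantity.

P_b = 24.4, P_s = 18.4, Q = 183.6

The tax drives a wedge P_b - P_s = 6. Substituting P_s = P_b - 6 into supply: Qs = -219 + 16.5P_b.
Equate demand and the shifted supply: 330 - 6P_b = -219 + 16.5P_b, giving 22.5P_b = 549, so P_b = 24.4.
Then P_s = 24.4 - 6 = 18.4 and Q = 330 - 6(24.4) = 183.6.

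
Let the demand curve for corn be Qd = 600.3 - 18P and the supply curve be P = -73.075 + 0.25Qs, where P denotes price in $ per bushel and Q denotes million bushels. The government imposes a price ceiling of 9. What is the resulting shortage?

Solving each curve for Q: Qs = 292.3 + 4P.
At P = 9: Qd = 438.3 and Qs = 328.3.
Shortage = Qd - Qs = 438.3 - 328.3 = 110.

Shortage = 110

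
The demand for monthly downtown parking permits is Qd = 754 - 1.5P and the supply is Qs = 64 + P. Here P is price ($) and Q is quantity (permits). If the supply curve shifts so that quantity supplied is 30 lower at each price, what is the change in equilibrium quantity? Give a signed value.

At equilibrium Qd = Qs, so 754 - 1.5P = 64 + P; collecting terms, 690 = 2.5P and P* = 276.
Then Q* = 754 - 1.5(276) = 340.
After the shift, supply is Qs = 34 + P.
Re-solving, 2.5P = 720 gives P = 288 and Q = 322.
ΔQ = 322 - 340 = -18.

ΔQ = -18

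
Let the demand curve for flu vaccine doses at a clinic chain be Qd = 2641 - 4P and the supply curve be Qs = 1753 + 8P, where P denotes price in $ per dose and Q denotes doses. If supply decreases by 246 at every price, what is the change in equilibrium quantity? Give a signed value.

The market clears where 2641 - 4P = 1753 + 8P. Rearranging, 12P = 888, hence P* = 74.
Plugging P* into demand: Q* = 2641 - 4(74) = 2345.
After the shift, supply is Qs = 1507 + 8P.
Re-solving, 12P = 1134 gives P = 94.5 and Q = 2263.
ΔQ = 2263 - 2345 = -82.

ΔQ = -82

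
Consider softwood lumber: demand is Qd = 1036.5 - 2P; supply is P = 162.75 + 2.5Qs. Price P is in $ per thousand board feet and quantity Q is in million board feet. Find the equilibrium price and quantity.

Solving each curve for Q: Qs = -65.1 + 0.4P.
Equating demand and supply, 1036.5 - 2P = -65.1 + 0.4P gives 2.4P = 1101.6, so P* = 459.
Substitute back: Q* = 1036.5 - 2(459) = 118.5.

P* = 459, Q* = 118.5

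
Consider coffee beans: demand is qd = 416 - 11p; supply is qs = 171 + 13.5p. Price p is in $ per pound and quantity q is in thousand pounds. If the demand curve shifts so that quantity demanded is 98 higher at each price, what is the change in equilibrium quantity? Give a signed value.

Δq = 54

The market clears where 416 - 11p = 171 + 13.5p. Rearranging, 24.5p = 245, hence p* = 10.
From the demand curve, q* = 416 - 11(10) = 306.
After the shift, demand is qd = 514 - 11p.
Re-solving, 24.5p = 343 gives p = 14 and q = 360.
Δq = 360 - 306 = 54.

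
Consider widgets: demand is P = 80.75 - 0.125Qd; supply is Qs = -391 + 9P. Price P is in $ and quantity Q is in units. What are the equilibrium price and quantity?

Solving each curve for Q: Qd = 646 - 8P.
Set Qd = Qs: 646 - 8P = -391 + 9P, so 1037 = 17P and P* = 61.
Plugging P* into demand: Q* = 646 - 8(61) = 158.

P* = 61, Q* = 158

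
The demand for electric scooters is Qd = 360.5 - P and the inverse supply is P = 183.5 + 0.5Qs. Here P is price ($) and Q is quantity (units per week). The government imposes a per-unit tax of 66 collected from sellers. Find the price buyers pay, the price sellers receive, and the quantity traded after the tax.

P_b = 286.5, P_s = 220.5, Q = 74

Inverting to quantity form: Qs = -367 + 2P.
Sellers keep P_s = P_b - 66 per unit, so supply in terms of the buyer price is Qs = -499 + 2P_b.
Market clearing requires 360.5 - P_b = -499 + 2P_b; hence 859.5 = 3P_b and P_b = 286.5.
Then P_s = 286.5 - 66 = 220.5 and Q = 360.5 - 286.5 = 74.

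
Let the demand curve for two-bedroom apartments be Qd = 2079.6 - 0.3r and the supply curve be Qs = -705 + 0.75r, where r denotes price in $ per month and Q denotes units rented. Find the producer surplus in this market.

Producer surplus = 1099104

The market clears where 2079.6 - 0.3r = -705 + 0.75r. Rearranging, 1.05r = 2784.6, hence r* = 2652.
From the demand curve, Q* = 2079.6 - 0.3(2652) = 1284.
Supply choke price (Qs = 0): r = 940. Producer surplus = ½ × (2652 - 940) × 1284 = 1099104.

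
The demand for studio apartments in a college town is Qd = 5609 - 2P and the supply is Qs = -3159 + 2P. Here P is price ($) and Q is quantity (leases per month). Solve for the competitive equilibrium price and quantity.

P* = 2192, Q* = 1225

The market clears where 5609 - 2P = -3159 + 2P. Rearranging, 4P = 8768, hence P* = 2192.
Substitute back: Q* = 5609 - 2(2192) = 1225.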